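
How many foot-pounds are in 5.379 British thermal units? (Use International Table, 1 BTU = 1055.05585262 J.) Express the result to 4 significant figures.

1 BTU = 778.169 ft·lbf.
5.379 × 778.169 ≈ 4186 ft·lbf.

4186 ft·lbf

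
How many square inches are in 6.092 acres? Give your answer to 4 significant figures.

1 acre = 6.27264e+6 square inches.
6.092 × 6.27264e+6 ≈ 3.821e+7 in².

3.821e+7 in²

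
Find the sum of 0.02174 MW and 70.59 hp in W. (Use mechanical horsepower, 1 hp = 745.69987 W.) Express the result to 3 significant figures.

0.02174 MW = 21740.0 W and 70.59 hp = 52639.0 W.
21740.0 + 52639.0 ≈ 74400 W.

74400 W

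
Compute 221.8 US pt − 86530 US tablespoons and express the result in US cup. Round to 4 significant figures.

221.8 US pt = 443.6000 US cup and 86530 US tbsp = 5408.125 US cup.
443.6000 − 5408.125 ≈ -4965 US cup.

-4965 US cup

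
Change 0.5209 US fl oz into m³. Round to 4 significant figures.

1 US fluid ounce = 2.95735 × 10^-5 m³.
So 0.5209 × 2.95735 × 10^-5 ≈ 1.540 × 10^-5 m³.

1.540 × 10^-5 m³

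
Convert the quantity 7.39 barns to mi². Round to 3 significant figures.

1 barn = 3.86102 × 10^-35 mi².
7.39 × 3.86102 × 10^-35 ≈ 2.85 × 10^-34 mi².

2.85 × 10^-34 mi²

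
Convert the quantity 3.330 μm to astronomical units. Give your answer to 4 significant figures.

2.226 × 10^-17 au

1 micrometer = 6.68459 × 10^-18 au.
3.330 × 6.68459 × 10^-18 ≈ 2.226 × 10^-17 au.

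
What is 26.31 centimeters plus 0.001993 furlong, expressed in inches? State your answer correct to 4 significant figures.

26.31 cm = 10.3583 in and 0.001993 furlong = 15.7846 in.
10.3583 + 15.7846 ≈ 26.14 in.

26.14 in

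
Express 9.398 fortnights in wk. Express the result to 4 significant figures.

18.80 weeks

1 fortnight = 2.00000 wk.
Then 9.398 × 2.00000 ≈ 18.80 wk.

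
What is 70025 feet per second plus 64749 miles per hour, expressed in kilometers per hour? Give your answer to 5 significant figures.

181040 kilometers per hour

70025 ft/s = 76837.0 km/h and 64749 mph = 104203 km/h.
76837.0 + 104203 ≈ 181040 km/h.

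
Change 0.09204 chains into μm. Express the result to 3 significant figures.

1.85 × 10^6 μm

1 chain = 2.01168 × 10^7 μm.
0.09204 × 2.01168 × 10^7 ≈ 1.85 × 10^6 μm.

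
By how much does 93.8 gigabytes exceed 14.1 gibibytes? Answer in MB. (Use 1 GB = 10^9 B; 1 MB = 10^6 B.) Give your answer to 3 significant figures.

78700 MB

93.8 GB = 93800.0 MB and 14.1 GiB = 15139.8 MB.
93800.0 − 15139.8 ≈ 78700 MB.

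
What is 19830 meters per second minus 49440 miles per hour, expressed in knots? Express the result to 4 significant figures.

-4416 knots

19830 m/s = 38546.4 kn and 49440 mph = 42962.2 kn.
38546.4 − 42962.2 ≈ -4416 kn.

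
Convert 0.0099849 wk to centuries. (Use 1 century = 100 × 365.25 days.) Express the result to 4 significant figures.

1.914e-6 centuries

1 week = 0.000191650 centuries.
Thus 0.0099849 × 0.000191650 ≈ 1.914e-6 century.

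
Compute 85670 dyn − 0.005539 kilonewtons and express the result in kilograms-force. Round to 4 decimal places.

85670 dyn = 0.0873591 kgf and 0.005539 kN = 0.564821 kgf.
0.0873591 − 0.564821 ≈ -0.4775 kgf.

-0.4775 kilograms-force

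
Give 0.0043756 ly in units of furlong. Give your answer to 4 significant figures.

1 ly = 4.70290e+13 furlong.
Thus 0.0043756 × 4.70290e+13 ≈ 2.058e+11 furlong.

2.058e+11 furlongs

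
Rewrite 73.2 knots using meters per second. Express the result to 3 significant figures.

1 kn = 0.514444 m/s.
73.2 × 0.514444 ≈ 37.7 m/s.

37.7 m/s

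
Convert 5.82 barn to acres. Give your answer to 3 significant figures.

1.44 × 10^-31 acres

1 barn = 2.47105 × 10^-32 acres.
So 5.82 × 2.47105 × 10^-32 ≈ 1.44 × 10^-31 acre.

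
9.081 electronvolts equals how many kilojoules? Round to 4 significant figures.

1 eV = 1.60218e-22 kJ.
So 9.081 × 1.60218e-22 ≈ 1.455e-21 kJ.

1.455e-21 kJ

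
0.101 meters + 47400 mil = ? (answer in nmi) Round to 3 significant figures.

0.101 m = 5.45356e-5 nmi and 47400 mil = 0.000650086 nmi.
5.45356e-5 + 0.000650086 ≈ 0.000705 nmi.

0.000705 nmi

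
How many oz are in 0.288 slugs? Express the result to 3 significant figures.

148 oz

1 slug = 514.785 oz.
Thus 0.288 × 514.785 ≈ 148 oz.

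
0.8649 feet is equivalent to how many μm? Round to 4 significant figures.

263600 micrometers

1 foot = 304800 micrometers.
So 0.8649 × 304800 ≈ 263600 μm.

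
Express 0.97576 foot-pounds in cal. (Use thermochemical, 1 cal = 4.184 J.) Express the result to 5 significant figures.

1 foot-pound = 0.324048 cal.
Thus 0.97576 × 0.324048 ≈ 0.31619 cal.

0.31619 cal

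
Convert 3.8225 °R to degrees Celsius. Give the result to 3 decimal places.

-271.026 degrees Celsius

°R = (°C + 273.15) × 9/5.
Applying the formula gives -271.026 °C.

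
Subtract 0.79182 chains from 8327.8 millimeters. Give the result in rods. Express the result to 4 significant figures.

8327.8 mm = 1.65589 rod and 0.79182 chain = 3.16728 rod.
1.65589 − 3.16728 ≈ -1.511 rod.

-1.511 rod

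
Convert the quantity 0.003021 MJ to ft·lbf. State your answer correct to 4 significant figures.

2228 ft·lbf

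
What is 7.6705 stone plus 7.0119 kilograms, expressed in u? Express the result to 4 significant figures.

7.6705 st = 2.93338e+28 u and 7.0119 kg = 4.22266e+27 u.
2.93338e+28 + 4.22266e+27 ≈ 3.356e+28 u.

3.356e+28 u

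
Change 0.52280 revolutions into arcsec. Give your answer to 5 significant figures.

677550 arcseconds

1 rev = 1.29600e+6 arcsec.
Then 0.52280 × 1.29600e+6 ≈ 677550 arcsec.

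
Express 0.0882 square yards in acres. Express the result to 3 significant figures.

1.82e-5 acres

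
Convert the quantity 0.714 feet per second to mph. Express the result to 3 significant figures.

0.487 miles per hour

1 foot per second = 0.681818 mph.
0.714 × 0.681818 ≈ 0.487 mph.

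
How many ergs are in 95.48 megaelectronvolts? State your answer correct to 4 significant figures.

0.0001530 erg

1 MeV = 1.60218 × 10^-6 erg.
Then 95.48 × 1.60218 × 10^-6 ≈ 0.0001530 erg.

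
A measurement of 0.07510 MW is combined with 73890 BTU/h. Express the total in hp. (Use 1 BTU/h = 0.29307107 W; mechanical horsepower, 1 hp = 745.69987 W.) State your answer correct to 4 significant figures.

129.8 horsepower

0.07510 MW = 100.711 hp and 73890 BTU/h = 29.0399 hp.
100.711 + 29.0399 ≈ 129.8 hp.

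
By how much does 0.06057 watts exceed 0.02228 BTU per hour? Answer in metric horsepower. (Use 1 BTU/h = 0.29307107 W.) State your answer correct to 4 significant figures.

7.347e-5 PS

0.06057 W = 8.23523e-5 PS and 0.02228 BTU/h = 8.87782e-6 PS.
8.23523e-5 − 8.87782e-6 ≈ 7.347e-5 PS.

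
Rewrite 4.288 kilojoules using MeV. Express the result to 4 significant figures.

2.676 × 10^16 megaelectronvolts

1 kilojoule = 6.24151 × 10^15 MeV.
Thus 4.288 × 6.24151 × 10^15 ≈ 2.676 × 10^16 MeV.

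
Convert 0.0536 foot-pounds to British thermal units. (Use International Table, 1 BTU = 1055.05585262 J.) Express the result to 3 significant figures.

6.89e-5 British thermal units

1 ft·lbf = 0.00128507 British thermal units.
Then 0.0536 × 0.00128507 ≈ 6.89e-5 BTU.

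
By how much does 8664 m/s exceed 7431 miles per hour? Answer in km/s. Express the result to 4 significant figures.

8664 m/s = 8.66400 km/s and 7431 mph = 3.32195 km/s.
8.66400 − 3.32195 ≈ 5.342 km/s.

5.342 km/s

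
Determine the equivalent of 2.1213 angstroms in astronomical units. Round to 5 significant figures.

1.4180 × 10^-21 astronomical units

1 angstrom = 6.68459 × 10^-22 astronomical units.
Thus 2.1213 × 6.68459 × 10^-22 ≈ 1.4180 × 10^-21 au.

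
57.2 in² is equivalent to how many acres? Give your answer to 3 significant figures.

9.12 × 10^-6 acres

1 in² = 1.59423 × 10^-7 acres.
57.2 × 1.59423 × 10^-7 ≈ 9.12 × 10^-6 acre.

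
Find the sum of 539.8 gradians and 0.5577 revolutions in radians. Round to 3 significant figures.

12.0 radians

539.8 grad = 8.47916 rad and 0.5577 rev = 3.50413 rad.
8.47916 + 3.50413 ≈ 12.0 rad.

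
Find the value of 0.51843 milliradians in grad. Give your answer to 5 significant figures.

0.033004 grad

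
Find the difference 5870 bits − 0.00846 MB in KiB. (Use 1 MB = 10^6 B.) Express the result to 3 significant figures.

-7.55 KiB

5870 bit = 0.716553 KiB and 0.00846 MB = 8.26172 KiB.
0.716553 − 8.26172 ≈ -7.55 KiB.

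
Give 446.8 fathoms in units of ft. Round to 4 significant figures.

2681 ft

1 fathom = 6.00000 ft.
446.8 × 6.00000 ≈ 2681 ft.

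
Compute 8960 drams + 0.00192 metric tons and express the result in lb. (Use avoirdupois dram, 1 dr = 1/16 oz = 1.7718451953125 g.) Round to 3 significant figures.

39.2 pounds

8960 dr = 35.0000 lb and 0.00192 t = 4.23288 lb.
35.0000 + 4.23288 ≈ 39.2 lb.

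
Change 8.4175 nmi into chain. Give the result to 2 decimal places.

774.93 chains

1 nmi = 92.06236 chain.
8.4175 × 92.06236 ≈ 774.93 chain.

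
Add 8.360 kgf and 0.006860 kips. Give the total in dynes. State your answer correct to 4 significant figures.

8.360 kgf = 8.19836e+6 dyn and 0.006860 kip = 3.05148e+6 dyn.
8.19836e+6 + 3.05148e+6 ≈ 1.125e+7 dyn.

1.125e+7 dynes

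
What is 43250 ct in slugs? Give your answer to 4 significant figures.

0.5927 slug

1 carat = 1.37044 × 10^-5 slug.
Thus 43250 × 1.37044 × 10^-5 ≈ 0.5927 slug.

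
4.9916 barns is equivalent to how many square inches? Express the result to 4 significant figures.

1 barn = 1.55000e-25 in².
So 4.9916 × 1.55000e-25 ≈ 7.737e-25 in².

7.737e-25 in²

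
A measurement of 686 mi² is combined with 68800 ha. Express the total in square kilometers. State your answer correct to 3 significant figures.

686 mi² = 1776.73 km² and 68800 ha = 688.000 km².
1776.73 + 688.000 ≈ 2460 km².

2460 km²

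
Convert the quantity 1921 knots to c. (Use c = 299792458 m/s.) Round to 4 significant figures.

1 knot = 1.71600e-9 times the speed of light.
So 1921 × 1.71600e-9 ≈ 3.296e-6 c.

3.296e-6 c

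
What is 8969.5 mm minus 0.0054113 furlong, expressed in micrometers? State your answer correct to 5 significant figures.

7.8809 × 10^6 μm

8969.5 mm = 8.96950 × 10^6 μm and 0.0054113 furlong = 1.08858 × 10^6 μm.
8.96950 × 10^6 − 1.08858 × 10^6 ≈ 7.8809 × 10^6 μm.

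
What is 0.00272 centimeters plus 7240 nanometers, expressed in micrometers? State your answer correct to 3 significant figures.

34.4 μm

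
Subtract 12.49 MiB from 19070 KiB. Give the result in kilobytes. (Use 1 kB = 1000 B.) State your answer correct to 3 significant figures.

6430 kilobytes

19070 KiB = 19527.7 kB and 12.49 MiB = 13096.7 kB.
19527.7 − 13096.7 ≈ 6430 kB.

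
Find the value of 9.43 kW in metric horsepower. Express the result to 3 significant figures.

1 kilowatt = 1.35962 metric horsepower.
Thus 9.43 × 1.35962 ≈ 12.8 PS.

12.8 PS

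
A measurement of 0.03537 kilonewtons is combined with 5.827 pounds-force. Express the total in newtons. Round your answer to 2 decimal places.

0.03537 kN = 35.3700 N and 5.827 lbf = 25.9198 N.
35.3700 + 25.9198 ≈ 61.29 N.

61.29 newtons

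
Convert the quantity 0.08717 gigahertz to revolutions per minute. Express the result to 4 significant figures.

1 GHz = 6.00000e+10 rpm.
0.08717 × 6.00000e+10 ≈ 5.230e+9 rpm.

5.230e+9 rpm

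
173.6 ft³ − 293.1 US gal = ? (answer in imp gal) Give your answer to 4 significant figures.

837.3 imperial gallons

173.6 ft³ = 1081.33 imp gal and 293.1 US gal = 244.057 imp gal.
1081.33 − 244.057 ≈ 837.3 imp gal.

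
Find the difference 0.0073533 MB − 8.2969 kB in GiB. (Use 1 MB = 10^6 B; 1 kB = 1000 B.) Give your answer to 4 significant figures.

0.0073533 MB = 6.84829 × 10^-6 GiB and 8.2969 kB = 7.72709 × 10^-6 GiB.
6.84829 × 10^-6 − 7.72709 × 10^-6 ≈ -8.788 × 10^-7 GiB.

-8.788 × 10^-7 gibibytes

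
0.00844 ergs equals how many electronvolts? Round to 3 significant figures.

5.27 × 10^9 eV

1 erg = 6.24151 × 10^11 eV.
So 0.00844 × 6.24151 × 10^11 ≈ 5.27 × 10^9 eV.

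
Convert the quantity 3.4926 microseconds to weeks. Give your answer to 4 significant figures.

1 microsecond = 1.65344e-12 wk.
So 3.4926 × 1.65344e-12 ≈ 5.775e-12 wk.

5.775e-12 weeks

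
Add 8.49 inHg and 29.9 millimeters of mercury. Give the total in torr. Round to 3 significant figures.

8.49 inHg = 215.646 torr and 29.9 mmHg = 29.9000 torr.
215.646 + 29.9000 ≈ 246 torr.

246 torr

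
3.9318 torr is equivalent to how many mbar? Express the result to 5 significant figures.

5.2420 millibar

1 torr = 1.33322 mbar.
So 3.9318 × 1.33322 ≈ 5.2420 mbar.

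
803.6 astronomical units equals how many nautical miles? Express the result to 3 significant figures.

6.49e+10 nautical miles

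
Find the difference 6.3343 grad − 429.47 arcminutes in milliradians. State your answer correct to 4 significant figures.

-25.43 mrad

6.3343 grad = 99.4990 mrad and 429.47 arcmin = 124.928 mrad.
99.4990 − 124.928 ≈ -25.43 mrad.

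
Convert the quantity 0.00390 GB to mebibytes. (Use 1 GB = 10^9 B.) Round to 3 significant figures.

3.72 MiB

1 gigabyte = 953.674 MiB.
Thus 0.00390 × 953.674 ≈ 3.72 MiB.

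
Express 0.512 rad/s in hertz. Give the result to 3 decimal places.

1 rad/s = 0.159155 Hz.
Then 0.512 × 0.159155 ≈ 0.081 Hz.

0.081 Hz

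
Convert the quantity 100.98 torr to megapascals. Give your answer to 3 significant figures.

1 torr = 0.000133322 MPa.
So 100.98 × 0.000133322 ≈ 0.0135 MPa.

0.0135 MPa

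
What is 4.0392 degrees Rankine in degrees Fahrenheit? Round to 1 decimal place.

-455.6 °F

°R = °F + 459.67.
Applying the formula gives -455.6 °F.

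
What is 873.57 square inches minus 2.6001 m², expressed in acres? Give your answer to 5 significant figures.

873.57 in² = 0.000139267 acre and 2.6001 m² = 0.000642499 acre.
0.000139267 − 0.000642499 ≈ -0.00050323 acre.

-0.00050323 acre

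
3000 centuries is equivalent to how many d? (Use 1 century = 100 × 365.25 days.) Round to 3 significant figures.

1.10 × 10^8 days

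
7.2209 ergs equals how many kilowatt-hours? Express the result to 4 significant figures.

2.006e-13 kWh

1 erg = 2.77778e-14 kilowatt-hours.
Thus 7.2209 × 2.77778e-14 ≈ 2.006e-13 kWh.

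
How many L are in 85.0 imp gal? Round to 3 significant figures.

386 L

1 imperial gallon = 4.54609 L.
Thus 85.0 × 4.54609 ≈ 386 L.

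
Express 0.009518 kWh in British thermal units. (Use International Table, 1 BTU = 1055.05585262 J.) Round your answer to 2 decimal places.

1 kWh = 3412.14 BTU.
Then 0.009518 × 3412.14 ≈ 32.48 BTU.

32.48 British thermal units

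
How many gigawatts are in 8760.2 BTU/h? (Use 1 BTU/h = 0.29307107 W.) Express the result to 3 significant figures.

2.57 × 10^-6 gigawatts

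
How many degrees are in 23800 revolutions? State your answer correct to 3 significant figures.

1 revolution = 360.000 degrees.
Thus 23800 × 360.000 ≈ 8.57 × 10^6 °.

8.57 × 10^6 degrees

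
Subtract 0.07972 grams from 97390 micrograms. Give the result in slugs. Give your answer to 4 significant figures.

1.211e-6 slug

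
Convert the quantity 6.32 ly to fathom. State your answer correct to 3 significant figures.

1 light-year = 5.17319e+15 fathom.
6.32 × 5.17319e+15 ≈ 3.27e+16 fathom.

3.27e+16 fathoms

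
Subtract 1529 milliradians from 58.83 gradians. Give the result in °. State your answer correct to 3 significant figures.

58.83 grad = 52.9470 ° and 1529 mrad = 87.6052 °.
52.9470 − 87.6052 ≈ -34.7 °.

-34.7 °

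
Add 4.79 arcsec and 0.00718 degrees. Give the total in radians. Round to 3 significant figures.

0.000149 radians

4.79 arcsec = 2.32226e-5 rad and 0.00718 ° = 0.000125315 rad.
2.32226e-5 + 0.000125315 ≈ 0.000149 rad.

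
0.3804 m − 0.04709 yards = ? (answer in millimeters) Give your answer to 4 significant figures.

337.3 millimeters

0.3804 m = 380.400 mm and 0.04709 yd = 43.0591 mm.
380.400 − 43.0591 ≈ 337.3 mm.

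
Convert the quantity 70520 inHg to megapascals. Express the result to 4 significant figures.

238.8 MPa

1 inHg = 0.00338639 megapascals.
70520 × 0.00338639 ≈ 238.8 MPa.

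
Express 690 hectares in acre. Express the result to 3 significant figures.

1710 acres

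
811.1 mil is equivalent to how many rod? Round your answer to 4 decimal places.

0.0041 rods

1 mil = 5.05051e-6 rod.
So 811.1 × 5.05051e-6 ≈ 0.0041 rod.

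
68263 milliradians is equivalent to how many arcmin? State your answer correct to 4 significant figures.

234700 arcmin

1 mrad = 3.43775 arcmin.
So 68263 × 3.43775 ≈ 234700 arcmin.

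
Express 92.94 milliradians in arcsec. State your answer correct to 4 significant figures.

1 milliradian = 206.265 arcseconds.
Thus 92.94 × 206.265 ≈ 19170 arcsec.

19170 arcseconds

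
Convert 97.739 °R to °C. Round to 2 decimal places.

-218.85 °C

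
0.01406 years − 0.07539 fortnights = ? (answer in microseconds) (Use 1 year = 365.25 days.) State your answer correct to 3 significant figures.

3.53e+11 μs

0.01406 yr = 4.43700e+11 μs and 0.07539 fortnight = 9.11917e+10 μs.
4.43700e+11 − 9.11917e+10 ≈ 3.53e+11 μs.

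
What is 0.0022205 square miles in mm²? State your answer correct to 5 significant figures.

1 mi² = 2.58999e+12 square millimeters.
0.0022205 × 2.58999e+12 ≈ 5.7511e+9 mm².

5.7511e+9 mm²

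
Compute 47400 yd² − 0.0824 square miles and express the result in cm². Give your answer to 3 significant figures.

-1.74e+9 square centimeters

47400 yd² = 3.96324e+8 cm² and 0.0824 mi² = 2.13415e+9 cm².
3.96324e+8 − 2.13415e+9 ≈ -1.74e+9 cm².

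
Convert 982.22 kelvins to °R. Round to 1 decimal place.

°R = K × 9/5.
Applying the formula gives 1768.0 °R.

1768.0 degrees Rankine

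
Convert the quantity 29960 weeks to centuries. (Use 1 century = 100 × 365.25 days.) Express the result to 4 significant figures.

1 wk = 0.000191650 centuries.
29960 × 0.000191650 ≈ 5.742 century.

5.742 century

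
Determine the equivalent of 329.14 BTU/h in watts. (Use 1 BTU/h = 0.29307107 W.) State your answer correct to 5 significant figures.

96.461 W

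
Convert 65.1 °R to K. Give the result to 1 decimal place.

°R = K × 9/5.
Applying the formula gives 36.2 K.

36.2 kelvins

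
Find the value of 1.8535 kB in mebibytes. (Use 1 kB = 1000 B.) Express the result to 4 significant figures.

0.001768 MiB

1 kilobyte = 0.000953674 mebibytes.
Thus 1.8535 × 0.000953674 ≈ 0.001768 MiB.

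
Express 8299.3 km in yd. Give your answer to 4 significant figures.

9.076 × 10^6 yd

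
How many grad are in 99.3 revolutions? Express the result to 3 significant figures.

1 revolution = 400.000 grad.
99.3 × 400.000 ≈ 39700 grad.

39700 gradians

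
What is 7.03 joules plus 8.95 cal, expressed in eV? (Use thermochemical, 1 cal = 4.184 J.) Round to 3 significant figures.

7.03 J = 4.38778 × 10^19 eV and 8.95 cal = 2.33725 × 10^20 eV.
4.38778 × 10^19 + 2.33725 × 10^20 ≈ 2.78 × 10^20 eV.

2.78 × 10^20 electronvolts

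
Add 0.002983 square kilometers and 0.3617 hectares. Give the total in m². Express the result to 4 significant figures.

0.002983 km² = 2983.00 m² and 0.3617 ha = 3617.00 m².
2983.00 + 3617.00 ≈ 6600 m².

6600 m²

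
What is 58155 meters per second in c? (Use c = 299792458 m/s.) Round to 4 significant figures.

1 m/s = 3.33564 × 10^-9 c.
58155 × 3.33564 × 10^-9 ≈ 0.0001940 c.

0.0001940 times the speed of light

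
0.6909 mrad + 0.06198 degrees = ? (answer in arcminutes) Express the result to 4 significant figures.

6.094 arcmin

0.6909 mrad = 2.37514 arcmin and 0.06198 ° = 3.71880 arcmin.
2.37514 + 3.71880 ≈ 6.094 arcmin.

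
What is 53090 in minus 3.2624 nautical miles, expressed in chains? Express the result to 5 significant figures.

-233.31 chains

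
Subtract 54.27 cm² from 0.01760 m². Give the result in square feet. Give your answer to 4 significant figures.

0.1310 ft²

0.01760 m² = 0.189445 ft² and 54.27 cm² = 0.0584157 ft².
0.189445 − 0.0584157 ≈ 0.1310 ft².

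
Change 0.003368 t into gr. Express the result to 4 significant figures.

51980 grains

1 t = 1.54324 × 10^7 gr.
Thus 0.003368 × 1.54324 × 10^7 ≈ 51980 gr.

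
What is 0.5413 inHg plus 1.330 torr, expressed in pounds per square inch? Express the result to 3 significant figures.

0.292 psi

0.5413 inHg = 0.265862 psi and 1.330 torr = 0.0257179 psi.
0.265862 + 0.0257179 ≈ 0.292 psi.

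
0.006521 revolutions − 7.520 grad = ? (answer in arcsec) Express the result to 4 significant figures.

0.006521 rev = 8451.22 arcsec and 7.520 grad = 24364.8 arcsec.
8451.22 − 24364.8 ≈ -15910 arcsec.

-15910 arcseconds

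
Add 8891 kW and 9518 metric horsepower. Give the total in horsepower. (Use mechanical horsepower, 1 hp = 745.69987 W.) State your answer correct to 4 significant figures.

21310 horsepower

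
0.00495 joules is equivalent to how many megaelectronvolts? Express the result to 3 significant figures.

1 J = 6.24151e+12 MeV.
So 0.00495 × 6.24151e+12 ≈ 3.09e+10 MeV.

3.09e+10 megaelectronvolts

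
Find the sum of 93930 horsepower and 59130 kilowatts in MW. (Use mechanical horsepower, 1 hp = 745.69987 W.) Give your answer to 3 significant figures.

129 megawatts

93930 hp = 70.0436 MW and 59130 kW = 59.1300 MW.
70.0436 + 59.1300 ≈ 129 MW.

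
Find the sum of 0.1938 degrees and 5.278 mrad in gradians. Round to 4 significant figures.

0.5513 gradians

0.1938 ° = 0.215333 grad and 5.278 mrad = 0.336008 grad.
0.215333 + 0.336008 ≈ 0.5513 grad.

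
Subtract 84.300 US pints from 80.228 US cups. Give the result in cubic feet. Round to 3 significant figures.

80.228 US cup = 0.670308 ft³ and 84.300 US pt = 1.40866 ft³.
0.670308 − 1.40866 ≈ -0.738 ft³.

-0.738 ft³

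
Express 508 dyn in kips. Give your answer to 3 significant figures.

1 dyne = 2.24809 × 10^-9 kip.
So 508 × 2.24809 × 10^-9 ≈ 1.14 × 10^-6 kip.

1.14 × 10^-6 kips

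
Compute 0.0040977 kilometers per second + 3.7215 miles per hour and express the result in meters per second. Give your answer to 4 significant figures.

5.761 m/s

0.0040977 km/s = 4.09770 m/s and 3.7215 mph = 1.66366 m/s.
4.09770 + 1.66366 ≈ 5.761 m/s.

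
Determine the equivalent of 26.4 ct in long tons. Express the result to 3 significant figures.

5.20 × 10^-6 long tons

1 carat = 1.96841 × 10^-7 long ton.
So 26.4 × 1.96841 × 10^-7 ≈ 5.20 × 10^-6 long ton.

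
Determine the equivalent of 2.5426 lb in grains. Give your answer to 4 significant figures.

1 pound = 7000.00 gr.
2.5426 × 7000.00 ≈ 17800 gr.

17800 grains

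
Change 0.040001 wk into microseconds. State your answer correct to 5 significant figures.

2.4193e+10 μs

1 week = 6.04800e+11 μs.
0.040001 × 6.04800e+11 ≈ 2.4193e+10 μs.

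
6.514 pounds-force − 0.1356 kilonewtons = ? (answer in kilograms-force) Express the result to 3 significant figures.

6.514 lbf = 2.95470 kgf and 0.1356 kN = 13.8274 kgf.
2.95470 − 13.8274 ≈ -10.9 kgf.

-10.9 kilograms-force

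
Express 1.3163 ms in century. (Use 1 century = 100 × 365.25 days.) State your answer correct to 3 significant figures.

1 millisecond = 3.16881e-13 century.
Then 1.3163 × 3.16881e-13 ≈ 4.17e-13 century.

4.17e-13 century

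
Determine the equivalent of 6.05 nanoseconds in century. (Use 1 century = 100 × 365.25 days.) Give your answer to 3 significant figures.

1 nanosecond = 3.16881 × 10^-19 centuries.
Then 6.05 × 3.16881 × 10^-19 ≈ 1.92 × 10^-18 century.

1.92 × 10^-18 century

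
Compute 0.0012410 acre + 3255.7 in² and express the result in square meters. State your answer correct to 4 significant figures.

7.123 square meters

0.0012410 acre = 5.02215 m² and 3255.7 in² = 2.10045 m².
5.02215 + 2.10045 ≈ 7.123 m².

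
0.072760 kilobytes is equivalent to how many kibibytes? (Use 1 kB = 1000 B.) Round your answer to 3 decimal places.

0.071 kibibytes

1 kilobyte = 0.9765625 kibibytes.
0.072760 × 0.9765625 ≈ 0.071 KiB.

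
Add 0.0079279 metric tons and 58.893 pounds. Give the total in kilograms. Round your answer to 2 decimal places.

34.64 kg

0.0079279 t = 7.92790 kg and 58.893 lb = 26.7134 kg.
7.92790 + 26.7134 ≈ 34.64 kg.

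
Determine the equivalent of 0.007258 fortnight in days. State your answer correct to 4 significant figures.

1 fortnight = 14.0000 d.
0.007258 × 14.0000 ≈ 0.1016 d.

0.1016 d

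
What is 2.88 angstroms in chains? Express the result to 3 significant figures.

1.43e-11 chains

1 angstrom = 4.97097e-12 chains.
So 2.88 × 4.97097e-12 ≈ 1.43e-11 chain.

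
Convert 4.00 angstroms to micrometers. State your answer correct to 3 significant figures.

1 Å = 0.000100000 micrometers.
Thus 4.00 × 0.000100000 ≈ 0.000400 μm.

0.000400 micrometers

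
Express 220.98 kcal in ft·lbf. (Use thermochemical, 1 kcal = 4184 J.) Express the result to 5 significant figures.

681940 ft·lbf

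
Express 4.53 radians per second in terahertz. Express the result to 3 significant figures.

7.21e-13 THz

1 rad/s = 1.59155e-13 THz.
4.53 × 1.59155e-13 ≈ 7.21e-13 THz.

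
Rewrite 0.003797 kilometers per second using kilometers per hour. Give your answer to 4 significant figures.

13.67 kilometers per hour

1 km/s = 3600.00 kilometers per hour.
Thus 0.003797 × 3600.00 ≈ 13.67 km/h.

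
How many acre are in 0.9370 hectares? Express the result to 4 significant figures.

1 ha = 2.47105 acre.
So 0.9370 × 2.47105 ≈ 2.315 acre.

2.315 acre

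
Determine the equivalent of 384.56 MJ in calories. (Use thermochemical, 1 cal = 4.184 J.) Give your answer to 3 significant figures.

9.19e+7 cal

1 megajoule = 239006 cal.
So 384.56 × 239006 ≈ 9.19e+7 cal.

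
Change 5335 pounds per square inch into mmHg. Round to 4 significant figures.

275900 mmHg

1 psi = 51.7149 millimeters of mercury.
Then 5335 × 51.7149 ≈ 275900 mmHg.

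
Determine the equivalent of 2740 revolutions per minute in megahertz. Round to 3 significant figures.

1 revolution per minute = 1.66667e-8 megahertz.
2740 × 1.66667e-8 ≈ 4.57e-5 MHz.

4.57e-5 megahertz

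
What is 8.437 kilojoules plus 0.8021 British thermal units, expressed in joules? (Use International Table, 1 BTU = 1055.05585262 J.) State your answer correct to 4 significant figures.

8.437 kJ = 8437.00 J and 0.8021 BTU = 846.260 J.
8437.00 + 846.260 ≈ 9283 J.

9283 joules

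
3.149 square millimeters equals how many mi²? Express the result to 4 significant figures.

1.216e-12 mi²

1 square millimeter = 3.86102e-13 mi².
So 3.149 × 3.86102e-13 ≈ 1.216e-12 mi².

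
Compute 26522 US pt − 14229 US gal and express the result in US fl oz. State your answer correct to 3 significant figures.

-1.40 × 10^6 US fl oz

26522 US pt = 424352 US fl oz and 14229 US gal = 1.82131 × 10^6 US fl oz.
424352 − 1.82131 × 10^6 ≈ -1.40 × 10^6 US fl oz.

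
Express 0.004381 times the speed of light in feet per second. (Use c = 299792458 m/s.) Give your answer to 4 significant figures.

4.309 × 10^6 ft/s

1 c = 9.83571 × 10^8 feet per second.
Thus 0.004381 × 9.83571 × 10^8 ≈ 4.309 × 10^6 ft/s.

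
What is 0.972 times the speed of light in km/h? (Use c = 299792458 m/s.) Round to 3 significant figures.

1 speed of light = 1.07925 × 10^9 km/h.
So 0.972 × 1.07925 × 10^9 ≈ 1.05 × 10^9 km/h.

1.05 × 10^9 km/h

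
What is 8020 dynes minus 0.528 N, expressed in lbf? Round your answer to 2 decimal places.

-0.10 lbf

8020 dyn = 0.0180297 lbf and 0.528 N = 0.118699 lbf.
0.0180297 − 0.118699 ≈ -0.10 lbf.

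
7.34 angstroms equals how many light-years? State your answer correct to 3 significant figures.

1 Å = 1.05700 × 10^-26 ly.
Then 7.34 × 1.05700 × 10^-26 ≈ 7.76 × 10^-26 ly.

7.76 × 10^-26 light-years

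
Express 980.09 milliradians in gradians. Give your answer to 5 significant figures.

62.394 grad

1 milliradian = 0.0636620 grad.
Thus 980.09 × 0.0636620 ≈ 62.394 grad.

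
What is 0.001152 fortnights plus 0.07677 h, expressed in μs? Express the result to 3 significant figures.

1.67 × 10^9 microseconds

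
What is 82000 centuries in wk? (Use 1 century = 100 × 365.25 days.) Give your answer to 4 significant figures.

1 century = 5217.86 wk.
82000 × 5217.86 ≈ 4.279 × 10^8 wk.

4.279 × 10^8 wk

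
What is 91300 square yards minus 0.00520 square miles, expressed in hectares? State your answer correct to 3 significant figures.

91300 yd² = 7.63384 ha and 0.00520 mi² = 1.34679 ha.
7.63384 − 1.34679 ≈ 6.29 ha.

6.29 ha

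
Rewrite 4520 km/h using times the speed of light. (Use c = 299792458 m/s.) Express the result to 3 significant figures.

4.19e-6 c

1 kilometer per hour = 9.26567e-10 c.
Then 4520 × 9.26567e-10 ≈ 4.19e-6 c.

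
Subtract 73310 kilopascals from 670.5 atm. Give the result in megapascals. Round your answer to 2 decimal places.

670.5 atm = 67.9384 MPa and 73310 kPa = 73.3100 MPa.
67.9384 − 73.3100 ≈ -5.37 MPa.

-5.37 megapascals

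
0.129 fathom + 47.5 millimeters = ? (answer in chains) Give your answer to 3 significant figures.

0.129 fathom = 0.0117273 chain and 47.5 mm = 0.00236121 chain.
0.0117273 + 0.00236121 ≈ 0.0141 chain.

0.0141 chain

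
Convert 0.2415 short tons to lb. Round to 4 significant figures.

483.0 lb

1 short ton = 2000.00 pounds.
Thus 0.2415 × 2000.00 ≈ 483.0 lb.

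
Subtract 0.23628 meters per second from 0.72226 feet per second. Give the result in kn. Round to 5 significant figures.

-0.031364 kn

0.72226 ft/s = 0.4279274 kn and 0.23628 m/s = 0.4592916 kn.
0.4279274 − 0.4592916 ≈ -0.031364 kn.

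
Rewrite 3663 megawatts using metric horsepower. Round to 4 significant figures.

1 MW = 1359.62 PS.
3663 × 1359.62 ≈ 4.980e+6 PS.

4.980e+6 PS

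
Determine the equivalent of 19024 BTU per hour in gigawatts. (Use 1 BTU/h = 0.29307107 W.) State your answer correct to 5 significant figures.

5.5754e-6 GW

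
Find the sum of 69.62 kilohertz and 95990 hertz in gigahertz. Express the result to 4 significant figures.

69.62 kHz = 6.96200e-5 GHz and 95990 Hz = 9.59900e-5 GHz.
6.96200e-5 + 9.59900e-5 ≈ 0.0001656 GHz.

0.0001656 gigahertz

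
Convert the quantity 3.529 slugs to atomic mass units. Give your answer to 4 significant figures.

3.102e+28 atomic mass units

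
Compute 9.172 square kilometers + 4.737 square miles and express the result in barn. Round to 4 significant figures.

9.172 km² = 9.17200 × 10^34 barn and 4.737 mi² = 1.22688 × 10^35 barn.
9.17200 × 10^34 + 1.22688 × 10^35 ≈ 2.144 × 10^35 barn.

2.144 × 10^35 barn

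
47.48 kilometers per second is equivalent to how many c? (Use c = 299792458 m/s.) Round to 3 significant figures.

0.000158 c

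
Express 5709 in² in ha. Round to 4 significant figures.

0.0003683 ha

1 square inch = 6.45160e-8 ha.
Then 5709 × 6.45160e-8 ≈ 0.0003683 ha.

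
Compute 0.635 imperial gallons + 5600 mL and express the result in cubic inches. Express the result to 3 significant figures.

518 in³

0.635 imp gal = 176.161 in³ and 5600 mL = 341.733 in³.
176.161 + 341.733 ≈ 518 in³.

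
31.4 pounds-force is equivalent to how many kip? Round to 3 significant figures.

1 pound-force = 0.00100000 kip.
Thus 31.4 × 0.00100000 ≈ 0.0314 kip.

0.0314 kip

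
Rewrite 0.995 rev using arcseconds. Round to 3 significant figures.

1.29e+6 arcsec

1 revolution = 1.29600e+6 arcsec.
So 0.995 × 1.29600e+6 ≈ 1.29e+6 arcsec.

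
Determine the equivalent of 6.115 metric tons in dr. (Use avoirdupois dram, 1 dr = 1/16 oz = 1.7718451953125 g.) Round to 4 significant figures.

3.451e+6 drams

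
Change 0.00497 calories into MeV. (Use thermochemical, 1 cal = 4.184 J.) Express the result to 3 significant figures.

1.30e+11 megaelectronvolts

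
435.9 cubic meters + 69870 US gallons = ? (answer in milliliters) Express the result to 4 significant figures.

7.004 × 10^8 milliliters

435.9 m³ = 4.35900 × 10^8 mL and 69870 US gal = 2.64487 × 10^8 mL.
4.35900 × 10^8 + 2.64487 × 10^8 ≈ 7.004 × 10^8 mL.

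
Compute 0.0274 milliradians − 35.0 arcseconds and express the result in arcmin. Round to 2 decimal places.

0.0274 mrad = 0.0941943 arcmin and 35.0 arcsec = 0.583333 arcmin.
0.0941943 − 0.583333 ≈ -0.49 arcmin.

-0.49 arcmin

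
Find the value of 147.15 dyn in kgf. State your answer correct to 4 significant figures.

0.0001501 kilograms-force

1 dyne = 1.01972e-6 kgf.
Then 147.15 × 1.01972e-6 ≈ 0.0001501 kgf.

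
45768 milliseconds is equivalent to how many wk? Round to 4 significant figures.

1 millisecond = 1.65344e-9 weeks.
45768 × 1.65344e-9 ≈ 7.567e-5 wk.

7.567e-5 wk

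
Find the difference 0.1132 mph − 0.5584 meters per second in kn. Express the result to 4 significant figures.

0.1132 mph = 0.0983681 kn and 0.5584 m/s = 1.08544 kn.
0.0983681 − 1.08544 ≈ -0.9871 kn.

-0.9871 knots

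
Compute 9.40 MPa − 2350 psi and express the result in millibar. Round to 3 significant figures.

-68000 mbar

9.40 MPa = 94000.0 mbar and 2350 psi = 162027 mbar.
94000.0 − 162027 ≈ -68000 mbar.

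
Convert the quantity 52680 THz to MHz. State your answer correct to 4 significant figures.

5.268 × 10^10 megahertz

1 THz = 1.00000 × 10^6 MHz.
Thus 52680 × 1.00000 × 10^6 ≈ 5.268 × 10^10 MHz.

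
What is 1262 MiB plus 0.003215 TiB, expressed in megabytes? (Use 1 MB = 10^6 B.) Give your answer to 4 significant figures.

4858 megabytes

1262 MiB = 1323.30 MB and 0.003215 TiB = 3534.93 MB.
1323.30 + 3534.93 ≈ 4858 MB.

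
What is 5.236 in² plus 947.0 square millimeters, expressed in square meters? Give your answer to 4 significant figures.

5.236 in² = 0.00337806 m² and 947.0 mm² = 0.000947000 m².
0.00337806 + 0.000947000 ≈ 0.004325 m².

0.004325 m²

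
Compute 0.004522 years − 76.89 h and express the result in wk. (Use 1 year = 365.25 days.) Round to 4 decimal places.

-0.2217 wk

0.004522 yr = 0.2359515 wk and 76.89 h = 0.4576786 wk.
0.2359515 − 0.4576786 ≈ -0.2217 wk.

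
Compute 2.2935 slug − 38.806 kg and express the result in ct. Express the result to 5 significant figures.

2.2935 slug = 167356 ct and 38.806 kg = 194030 ct.
167356 − 194030 ≈ -26674 ct.

-26674 ct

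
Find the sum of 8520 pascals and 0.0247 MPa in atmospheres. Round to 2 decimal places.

0.33 atm

8520 Pa = 0.0840859 atm and 0.0247 MPa = 0.243770 atm.
0.0840859 + 0.243770 ≈ 0.33 atm.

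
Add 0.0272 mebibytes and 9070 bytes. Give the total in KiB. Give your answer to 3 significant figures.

36.7 KiB

0.0272 MiB = 27.8528 KiB and 9070 B = 8.85742 KiB.
27.8528 + 8.85742 ≈ 36.7 KiB.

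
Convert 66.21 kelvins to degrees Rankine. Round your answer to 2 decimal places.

119.18 degrees Rankine

°R = K × 9/5.
Applying the formula gives 119.18 °R.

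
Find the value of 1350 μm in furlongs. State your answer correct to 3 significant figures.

1 micrometer = 4.97097e-9 furlong.
Then 1350 × 4.97097e-9 ≈ 6.71e-6 furlong.

6.71e-6 furlong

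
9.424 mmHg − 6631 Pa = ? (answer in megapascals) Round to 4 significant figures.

9.424 mmHg = 0.00125643 MPa and 6631 Pa = 0.00663100 MPa.
0.00125643 − 0.00663100 ≈ -0.005375 MPa.

-0.005375 MPa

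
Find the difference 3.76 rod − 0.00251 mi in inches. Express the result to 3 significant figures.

3.76 rod = 744.480 in and 0.00251 mi = 159.034 in.
744.480 − 159.034 ≈ 585 in.

585 in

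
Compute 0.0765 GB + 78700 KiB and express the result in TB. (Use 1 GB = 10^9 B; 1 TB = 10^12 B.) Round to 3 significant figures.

0.0765 GB = 7.65000 × 10^-5 TB and 78700 KiB = 8.05888 × 10^-5 TB.
7.65000 × 10^-5 + 8.05888 × 10^-5 ≈ 0.000157 TB.

0.000157 TB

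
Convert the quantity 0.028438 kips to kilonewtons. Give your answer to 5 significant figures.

0.12650 kilonewtons

1 kip = 4.44822 kilonewtons.
Then 0.028438 × 4.44822 ≈ 0.12650 kN.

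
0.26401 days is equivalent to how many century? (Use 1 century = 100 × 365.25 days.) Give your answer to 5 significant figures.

7.2282 × 10^-6 centuries

1 d = 2.73785 × 10^-5 centuries.
Thus 0.26401 × 2.73785 × 10^-5 ≈ 7.2282 × 10^-6 century.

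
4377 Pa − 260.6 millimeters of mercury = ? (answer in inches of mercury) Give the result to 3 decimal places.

4377 Pa = 1.29253 inHg and 260.6 mmHg = 10.2598 inHg.
1.29253 − 10.2598 ≈ -8.967 inHg.

-8.967 inHg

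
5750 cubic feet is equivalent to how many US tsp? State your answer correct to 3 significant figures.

1 cubic foot = 5745.04 US tsp.
5750 × 5745.04 ≈ 3.30e+7 US tsp.

3.30e+7 US teaspoons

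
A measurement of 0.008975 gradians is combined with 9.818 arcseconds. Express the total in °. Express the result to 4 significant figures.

0.01080 °

0.008975 grad = 0.00807750 ° and 9.818 arcsec = 0.00272722 °.
0.00807750 + 0.00272722 ≈ 0.01080 °.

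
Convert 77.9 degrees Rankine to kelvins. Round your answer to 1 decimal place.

°R = K × 9/5.
Applying the formula gives 43.3 K.

43.3 kelvins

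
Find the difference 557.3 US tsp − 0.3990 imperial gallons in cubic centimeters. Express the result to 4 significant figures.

933.0 cm³

557.3 US tsp = 2746.89 cm³ and 0.3990 imp gal = 1813.89 cm³.
2746.89 − 1813.89 ≈ 933.0 cm³.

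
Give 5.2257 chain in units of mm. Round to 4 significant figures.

1 chain = 20116.8 millimeters.
Then 5.2257 × 20116.8 ≈ 105100 mm.

105100 millimeters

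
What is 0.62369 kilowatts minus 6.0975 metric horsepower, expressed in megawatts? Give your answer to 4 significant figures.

-0.003861 MW

0.62369 kW = 0.000623690 MW and 6.0975 PS = 0.00448470 MW.
0.000623690 − 0.00448470 ≈ -0.003861 MW.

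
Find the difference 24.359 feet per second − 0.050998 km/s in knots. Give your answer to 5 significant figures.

24.359 ft/s = 14.4323 kn and 0.050998 km/s = 99.1322 kn.
14.4323 − 99.1322 ≈ -84.700 kn.

-84.700 knots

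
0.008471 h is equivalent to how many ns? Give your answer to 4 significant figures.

3.050 × 10^10 ns

1 h = 3.60000 × 10^12 ns.
So 0.008471 × 3.60000 × 10^12 ≈ 3.050 × 10^10 ns.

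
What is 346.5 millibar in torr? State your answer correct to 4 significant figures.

1 millibar = 0.750062 torr.
346.5 × 0.750062 ≈ 259.9 torr.

259.9 torr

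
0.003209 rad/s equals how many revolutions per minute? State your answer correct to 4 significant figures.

0.03064 rpm

1 rad/s = 9.54930 revolutions per minute.
So 0.003209 × 9.54930 ≈ 0.03064 rpm.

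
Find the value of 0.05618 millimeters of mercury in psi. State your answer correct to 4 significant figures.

0.001086 psi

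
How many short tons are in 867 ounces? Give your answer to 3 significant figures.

0.0271 short tons

1 ounce = 3.12500e-5 short ton.
So 867 × 3.12500e-5 ≈ 0.0271 short ton.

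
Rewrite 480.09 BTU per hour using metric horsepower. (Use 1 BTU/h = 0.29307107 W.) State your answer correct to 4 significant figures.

1 BTU/h = 0.000398466 PS.
480.09 × 0.000398466 ≈ 0.1913 PS.

0.1913 PS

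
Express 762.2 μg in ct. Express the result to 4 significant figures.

0.003811 carats

1 microgram = 5.00000 × 10^-6 carats.
So 762.2 × 5.00000 × 10^-6 ≈ 0.003811 ct.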